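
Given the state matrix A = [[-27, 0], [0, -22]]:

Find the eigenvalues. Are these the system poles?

For diagonal matrix, eigenvalues are diagonal entries: λ₁ = -27, λ₂ = -22. Eigenvalues of A = system poles.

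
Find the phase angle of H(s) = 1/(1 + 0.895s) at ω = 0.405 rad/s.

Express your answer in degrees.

Phase = -arctan(ωτ) = -arctan(0.405 × 0.895) = -19.9°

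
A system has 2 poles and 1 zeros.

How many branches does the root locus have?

Root locus has n branches where n = number of poles = 2.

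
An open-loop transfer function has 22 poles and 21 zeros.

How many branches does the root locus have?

Root locus has n branches where n = number of poles = 22.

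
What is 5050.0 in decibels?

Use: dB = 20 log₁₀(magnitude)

dB = 20 log₁₀(5050.0) = 74.1 dB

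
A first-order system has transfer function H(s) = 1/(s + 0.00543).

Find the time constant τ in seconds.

For H(s) = 1/(s + 1/τ), the pole is at -1/τ = -0.00543, so τ = 1/0.00543 = 184.2 s.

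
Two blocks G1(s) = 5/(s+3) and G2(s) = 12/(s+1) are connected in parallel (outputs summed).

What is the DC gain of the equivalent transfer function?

Parallel: G_eq = G1 + G2. DC gain = G1(0) + G2(0) = 5/3 + 12/1 = 1.6667 + 12 = 13.6667.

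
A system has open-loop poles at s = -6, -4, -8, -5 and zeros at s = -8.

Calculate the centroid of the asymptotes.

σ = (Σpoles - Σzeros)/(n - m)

σ = (Σpoles - Σzeros)/(n - m) = (-23 - (-8))/(4 - 1) = -15/3 = -5.0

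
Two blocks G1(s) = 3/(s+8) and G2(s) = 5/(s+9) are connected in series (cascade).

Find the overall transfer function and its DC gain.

Series: multiply transfer functions. G_eq = 3/(s+8) × 5/(s+9) = 15/((s+8)(s+9)). DC gain = 15/(8×9) = 0.2083.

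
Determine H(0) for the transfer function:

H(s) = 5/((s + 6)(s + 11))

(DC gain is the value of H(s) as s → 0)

DC gain = H(0) = 5/(6 × 11) = 5/66 = 0.0758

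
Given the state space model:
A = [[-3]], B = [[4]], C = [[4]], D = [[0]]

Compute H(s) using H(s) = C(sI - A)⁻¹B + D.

(sI - A)⁻¹ = 1/(s + 3). H(s) = 4 × 4/(s + 3) + 0 = 16/(s + 3).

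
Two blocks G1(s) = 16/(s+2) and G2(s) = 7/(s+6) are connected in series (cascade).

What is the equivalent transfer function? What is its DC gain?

Series: multiply transfer functions. G_eq = 16/(s+2) × 7/(s+6) = 112/((s+2)(s+6)). DC gain = 112/(2×6) = 9.3333.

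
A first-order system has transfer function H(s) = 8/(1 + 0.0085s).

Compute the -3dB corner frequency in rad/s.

Corner frequency = 1/τ = 1/0.0085 = 117.647 rad/s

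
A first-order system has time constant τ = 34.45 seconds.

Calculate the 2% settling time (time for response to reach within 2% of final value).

For first-order system, 2% settling time ≈ 4τ = 4 × 34.45 = 137.8 s.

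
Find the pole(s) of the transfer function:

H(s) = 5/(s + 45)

Pole is where denominator = 0: s + 45 = 0, so s = -45.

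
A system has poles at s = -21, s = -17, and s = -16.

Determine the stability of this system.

All poles are in the left half-plane. System is stable.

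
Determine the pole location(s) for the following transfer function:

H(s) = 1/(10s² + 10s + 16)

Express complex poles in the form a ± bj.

Discriminant = 10² - 4×10×16 = 100 - 640 = -540 < 0, so the poles are a complex conjugate pair s = (-10 ± j√540)/(2×10). Real part = -10/(2×10) = -10/20 = -0.5; imaginary part = ±√540/(2×10) ≈ 1.1619. Poles: s = -0.5 ± 1.1619j.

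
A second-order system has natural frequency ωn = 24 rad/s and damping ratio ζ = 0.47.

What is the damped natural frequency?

ωd = ωn√(1 - ζ²) = 24√(1 - 0.47²) = 21.18 rad/s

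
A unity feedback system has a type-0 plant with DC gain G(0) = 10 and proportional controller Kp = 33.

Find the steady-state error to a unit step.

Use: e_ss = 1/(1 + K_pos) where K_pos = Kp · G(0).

K_pos = Kp · G(0) = 33 × 10 = 330. e_ss = 1/(1 + 330) = 0.0030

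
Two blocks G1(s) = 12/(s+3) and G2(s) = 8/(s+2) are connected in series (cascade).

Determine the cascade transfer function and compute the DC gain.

Series: multiply transfer functions. G_eq = 12/(s+3) × 8/(s+2) = 96/((s+3)(s+2)). DC gain = 96/(3×2) = 16.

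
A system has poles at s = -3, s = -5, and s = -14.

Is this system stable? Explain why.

All poles are in the left half-plane. System is stable.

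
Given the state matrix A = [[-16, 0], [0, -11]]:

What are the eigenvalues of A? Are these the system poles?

For diagonal matrix, eigenvalues are diagonal entries: λ₁ = -16, λ₂ = -11. Eigenvalues of A = system poles.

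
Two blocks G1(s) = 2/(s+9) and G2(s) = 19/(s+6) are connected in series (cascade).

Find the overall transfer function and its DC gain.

Series: multiply transfer functions. G_eq = 2/(s+9) × 19/(s+6) = 38/((s+9)(s+6)). DC gain = 38/(9×6) = 0.7037.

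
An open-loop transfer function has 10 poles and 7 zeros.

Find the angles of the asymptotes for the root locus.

n - m = 10 - 7 = 3. Angles: θk = (2k + 1)·180°/3 = 60°, 180°, 300°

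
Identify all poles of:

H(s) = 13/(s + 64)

Pole is where denominator = 0: s + 64 = 0, so s = -64.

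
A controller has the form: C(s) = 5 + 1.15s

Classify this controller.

This is a Proportional-Derivative (PD) controller.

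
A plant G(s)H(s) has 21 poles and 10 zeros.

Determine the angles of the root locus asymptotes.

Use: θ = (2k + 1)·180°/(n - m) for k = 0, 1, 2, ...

n - m = 21 - 10 = 11. Angles: θk = (2k + 1)·180°/11 = 16.36°, 49.09°, 81.82°, 114.55°, 147.27°, 180°, 212.73°, 245.45°, 278.18°, 310.91°, 343.64°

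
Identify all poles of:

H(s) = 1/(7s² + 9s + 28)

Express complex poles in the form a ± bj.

Discriminant = 9² - 4×7×28 = 81 - 784 = -703 < 0, so the poles are a complex conjugate pair s = (-9 ± j√703)/(2×7). Real part = -9/(2×7) = -9/14 ≈ -0.6429; imaginary part = ±√703/(2×7) ≈ 1.8939. Poles: s = -0.6429 ± 1.8939j.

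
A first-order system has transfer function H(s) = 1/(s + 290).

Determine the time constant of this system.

For H(s) = 1/(s + 1/τ), the pole is at -1/τ = -290, so τ = 1/290 = 0.0034 s.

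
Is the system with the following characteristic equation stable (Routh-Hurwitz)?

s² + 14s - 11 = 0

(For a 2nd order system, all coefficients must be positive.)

Coefficients: 1, 14, -11. c=-11 not positive, so system is unstable.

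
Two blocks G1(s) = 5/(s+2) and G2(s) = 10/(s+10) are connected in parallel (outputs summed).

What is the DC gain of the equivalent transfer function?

Parallel: G_eq = G1 + G2. DC gain = G1(0) + G2(0) = 5/2 + 10/10 = 2.5 + 1 = 3.5.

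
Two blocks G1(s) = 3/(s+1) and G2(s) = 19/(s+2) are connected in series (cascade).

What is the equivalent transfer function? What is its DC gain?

Series: multiply transfer functions. G_eq = 3/(s+1) × 19/(s+2) = 57/((s+1)(s+2)). DC gain = 57/(1×2) = 28.5.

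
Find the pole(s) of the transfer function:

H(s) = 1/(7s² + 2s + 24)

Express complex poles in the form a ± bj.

Discriminant = 2² - 4×7×24 = 4 - 672 = -668 < 0, so the poles are a complex conjugate pair s = (-2 ± j√668)/(2×7). Real part = -2/(2×7) = -2/14 ≈ -0.1429; imaginary part = ±√668/(2×7) ≈ 1.8461. Poles: s = -0.1429 ± 1.8461j.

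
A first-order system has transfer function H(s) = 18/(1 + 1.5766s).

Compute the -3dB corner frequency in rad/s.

Corner frequency = 1/τ = 1/1.5766 = 0.634 rad/s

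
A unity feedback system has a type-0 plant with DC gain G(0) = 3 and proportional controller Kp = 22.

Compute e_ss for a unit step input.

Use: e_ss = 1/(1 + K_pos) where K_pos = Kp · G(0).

K_pos = Kp · G(0) = 22 × 3 = 66. e_ss = 1/(1 + 66) = 0.0149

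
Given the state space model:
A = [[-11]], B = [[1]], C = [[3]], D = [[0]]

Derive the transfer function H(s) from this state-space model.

(sI - A)⁻¹ = 1/(s + 11). H(s) = 3 × 1/(s + 11) + 0 = 3/(s + 11).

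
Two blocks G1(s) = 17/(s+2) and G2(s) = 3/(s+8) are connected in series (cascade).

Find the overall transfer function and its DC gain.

Series: multiply transfer functions. G_eq = 17/(s+2) × 3/(s+8) = 51/((s+2)(s+8)). DC gain = 51/(2×8) = 3.1875.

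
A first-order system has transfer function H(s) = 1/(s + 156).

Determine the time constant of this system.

For H(s) = 1/(s + 1/τ), the pole is at -1/τ = -156, so τ = 1/156 = 0.0064 s.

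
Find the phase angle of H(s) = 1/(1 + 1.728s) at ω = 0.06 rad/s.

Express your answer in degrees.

Phase = -arctan(ωτ) = -arctan(0.06 × 1.728) = -5.9°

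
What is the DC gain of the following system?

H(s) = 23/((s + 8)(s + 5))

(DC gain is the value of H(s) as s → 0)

DC gain = H(0) = 23/(8 × 5) = 23/40 = 0.575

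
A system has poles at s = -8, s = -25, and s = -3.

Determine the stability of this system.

All poles are in the left half-plane. System is stable.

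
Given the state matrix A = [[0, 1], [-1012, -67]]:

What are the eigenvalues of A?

det(A - λI) = λ² - (-67)λ + 1012 = (λ - (-23))(λ - (-44)). Eigenvalues: -23, -44.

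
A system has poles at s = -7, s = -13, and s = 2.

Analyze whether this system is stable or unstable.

Pole(s) at s = 2 are not in the left half-plane. System is unstable.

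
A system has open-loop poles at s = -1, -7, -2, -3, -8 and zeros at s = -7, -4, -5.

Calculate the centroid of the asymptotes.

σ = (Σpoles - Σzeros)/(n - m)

σ = (Σpoles - Σzeros)/(n - m) = (-21 - (-16))/(5 - 3) = -5/2 = -2.5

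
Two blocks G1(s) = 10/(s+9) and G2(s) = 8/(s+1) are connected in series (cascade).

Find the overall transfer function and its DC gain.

Series: multiply transfer functions. G_eq = 10/(s+9) × 8/(s+1) = 80/((s+9)(s+1)). DC gain = 80/(9×1) = 8.8889.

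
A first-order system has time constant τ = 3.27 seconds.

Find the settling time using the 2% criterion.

For first-order system, 2% settling time ≈ 4τ = 4 × 3.27 = 13.08 s.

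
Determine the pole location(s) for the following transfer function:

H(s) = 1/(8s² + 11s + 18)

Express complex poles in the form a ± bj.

Discriminant = 11² - 4×8×18 = 121 - 576 = -455 < 0, so the poles are a complex conjugate pair s = (-11 ± j√455)/(2×8). Real part = -11/(2×8) = -11/16 = -0.6875; imaginary part = ±√455/(2×8) ≈ 1.3332. Poles: s = -0.6875 ± 1.3332j.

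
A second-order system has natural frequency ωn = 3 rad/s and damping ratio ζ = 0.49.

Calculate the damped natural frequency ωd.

ωd = ωn√(1 - ζ²) = 3√(1 - 0.49²) = 2.62 rad/s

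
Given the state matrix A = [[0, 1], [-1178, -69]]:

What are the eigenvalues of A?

det(A - λI) = λ² - (-69)λ + 1178 = (λ - (-38))(λ - (-31)). Eigenvalues: -38, -31.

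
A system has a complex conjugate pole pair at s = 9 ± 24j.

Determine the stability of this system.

Real part of poles is 9 (> 0, right half-plane). Unstable.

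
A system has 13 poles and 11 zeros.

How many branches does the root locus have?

Root locus has n branches where n = number of poles = 13.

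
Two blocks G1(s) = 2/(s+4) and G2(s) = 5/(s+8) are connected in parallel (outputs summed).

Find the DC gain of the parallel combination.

Parallel: G_eq = G1 + G2. DC gain = G1(0) + G2(0) = 2/4 + 5/8 = 0.5 + 0.625 = 1.125.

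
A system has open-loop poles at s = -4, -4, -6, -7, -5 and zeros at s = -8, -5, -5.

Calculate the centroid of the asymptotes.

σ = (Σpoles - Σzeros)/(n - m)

σ = (Σpoles - Σzeros)/(n - m) = (-26 - (-18))/(5 - 3) = -8/2 = -4.0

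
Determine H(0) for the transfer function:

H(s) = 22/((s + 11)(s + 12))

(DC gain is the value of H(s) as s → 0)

DC gain = H(0) = 22/(11 × 12) = 22/132 = 0.1667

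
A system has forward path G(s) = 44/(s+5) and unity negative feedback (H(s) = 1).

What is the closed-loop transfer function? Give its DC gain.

T(s) = G/(1+GH) = [44/(s+5)] / [1 + 44/(s+5)] = 44/(s+5+44) = 44/(s+49). DC gain = 44/49 = 0.8980.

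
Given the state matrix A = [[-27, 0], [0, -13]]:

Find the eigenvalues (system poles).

For diagonal matrix, eigenvalues are diagonal entries: λ₁ = -27, λ₂ = -13.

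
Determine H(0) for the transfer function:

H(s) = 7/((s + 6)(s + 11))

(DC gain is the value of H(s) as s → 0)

DC gain = H(0) = 7/(6 × 11) = 7/66 = 0.1061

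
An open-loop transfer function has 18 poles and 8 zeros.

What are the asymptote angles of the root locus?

n - m = 18 - 8 = 10. Angles: θk = (2k + 1)·180°/10 = 18°, 54°, 90°, 126°, 162°, 198°, 234°, 270°, 306°, 342°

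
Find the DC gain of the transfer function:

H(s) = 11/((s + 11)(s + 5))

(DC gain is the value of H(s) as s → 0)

DC gain = H(0) = 11/(11 × 5) = 11/55 = 0.2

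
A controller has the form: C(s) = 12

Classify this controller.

This is a Proportional (P) controller.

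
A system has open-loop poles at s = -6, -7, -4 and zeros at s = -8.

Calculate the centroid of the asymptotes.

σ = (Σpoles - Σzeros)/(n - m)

σ = (Σpoles - Σzeros)/(n - m) = (-17 - (-8))/(3 - 1) = -9/2 = -4.5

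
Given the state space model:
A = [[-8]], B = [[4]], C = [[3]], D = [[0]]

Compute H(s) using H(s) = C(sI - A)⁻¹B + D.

(sI - A)⁻¹ = 1/(s + 8). H(s) = 3 × 4/(s + 8) + 0 = 12/(s + 8).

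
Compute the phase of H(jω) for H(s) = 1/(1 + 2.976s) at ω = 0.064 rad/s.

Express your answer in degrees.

Phase = -arctan(ωτ) = -arctan(0.064 × 2.976) = -10.8°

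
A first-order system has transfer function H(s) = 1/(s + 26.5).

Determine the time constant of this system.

For H(s) = 1/(s + 1/τ), the pole is at -1/τ = -26.5, so τ = 1/26.5 = 0.0377 s.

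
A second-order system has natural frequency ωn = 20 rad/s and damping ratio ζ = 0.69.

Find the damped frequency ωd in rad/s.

ωd = ωn√(1 - ζ²) = 20√(1 - 0.69²) = 14.48 rad/s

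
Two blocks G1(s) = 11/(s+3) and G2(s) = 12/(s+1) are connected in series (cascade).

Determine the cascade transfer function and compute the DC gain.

Series: multiply transfer functions. G_eq = 11/(s+3) × 12/(s+1) = 132/((s+3)(s+1)). DC gain = 132/(3×1) = 44.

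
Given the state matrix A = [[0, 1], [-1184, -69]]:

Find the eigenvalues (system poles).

det(A - λI) = λ² - (-69)λ + 1184 = (λ - (-37))(λ - (-32)). Eigenvalues: -37, -32.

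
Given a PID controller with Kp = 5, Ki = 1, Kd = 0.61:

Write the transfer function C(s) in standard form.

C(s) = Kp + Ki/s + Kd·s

Substituting values: C(s) = 5 + 1/s + 0.61s = (0.61s² + 5s + 1)/s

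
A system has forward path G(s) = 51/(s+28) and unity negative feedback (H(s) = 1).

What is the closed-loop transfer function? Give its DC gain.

T(s) = G/(1+GH) = [51/(s+28)] / [1 + 51/(s+28)] = 51/(s+28+51) = 51/(s+79). DC gain = 51/79 = 0.6456.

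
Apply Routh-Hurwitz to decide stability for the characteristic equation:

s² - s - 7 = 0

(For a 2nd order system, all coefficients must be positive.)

Coefficients: 1, -1, -7. b=-1, c=-7 not positive, so system is unstable.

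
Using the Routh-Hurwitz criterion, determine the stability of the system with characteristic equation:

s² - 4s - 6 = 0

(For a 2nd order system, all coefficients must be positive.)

Coefficients: 1, -4, -6. b=-4, c=-6 not positive, so system is unstable.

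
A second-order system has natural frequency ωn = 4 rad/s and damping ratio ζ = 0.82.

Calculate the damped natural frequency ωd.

ωd = ωn√(1 - ζ²) = 4√(1 - 0.82²) = 2.29 rad/s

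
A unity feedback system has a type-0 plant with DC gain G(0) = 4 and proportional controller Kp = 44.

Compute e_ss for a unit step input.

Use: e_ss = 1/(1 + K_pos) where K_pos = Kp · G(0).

K_pos = Kp · G(0) = 44 × 4 = 176. e_ss = 1/(1 + 176) = 0.0056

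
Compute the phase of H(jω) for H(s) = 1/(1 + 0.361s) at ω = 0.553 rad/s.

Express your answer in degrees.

Phase = -arctan(ωτ) = -arctan(0.553 × 0.361) = -11.3°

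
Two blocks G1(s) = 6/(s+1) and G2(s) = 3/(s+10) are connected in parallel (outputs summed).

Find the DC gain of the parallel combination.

Parallel: G_eq = G1 + G2. DC gain = G1(0) + G2(0) = 6/1 + 3/10 = 6 + 0.3 = 6.3.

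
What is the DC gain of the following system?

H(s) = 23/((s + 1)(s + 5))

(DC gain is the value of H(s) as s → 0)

DC gain = H(0) = 23/(1 × 5) = 23/5 = 4.6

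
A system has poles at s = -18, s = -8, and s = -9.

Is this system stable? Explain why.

All poles are in the left half-plane. System is stable.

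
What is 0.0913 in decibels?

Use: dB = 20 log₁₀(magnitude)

dB = 20 log₁₀(0.0913) = -20.8 dB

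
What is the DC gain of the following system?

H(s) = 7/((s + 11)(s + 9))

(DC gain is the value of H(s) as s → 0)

DC gain = H(0) = 7/(11 × 9) = 7/99 = 0.0707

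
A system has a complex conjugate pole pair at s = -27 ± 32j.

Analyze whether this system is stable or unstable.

Real part of poles is -27 (< 0, left half-plane). Stable.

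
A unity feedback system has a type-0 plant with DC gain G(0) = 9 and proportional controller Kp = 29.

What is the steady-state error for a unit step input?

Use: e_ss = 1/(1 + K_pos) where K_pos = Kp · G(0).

K_pos = Kp · G(0) = 29 × 9 = 261. e_ss = 1/(1 + 261) = 0.0038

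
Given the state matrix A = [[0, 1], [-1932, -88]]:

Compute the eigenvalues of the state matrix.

det(A - λI) = λ² - (-88)λ + 1932 = (λ - (-46))(λ - (-42)). Eigenvalues: -46, -42.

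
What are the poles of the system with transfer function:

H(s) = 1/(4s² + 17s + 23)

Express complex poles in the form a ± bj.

Discriminant = 17² - 4×4×23 = 289 - 368 = -79 < 0, so the poles are a complex conjugate pair s = (-17 ± j√79)/(2×4). Real part = -17/(2×4) = -17/8 = -2.125; imaginary part = ±√79/(2×4) ≈ 1.1110. Poles: s = -2.125 ± 1.1110j.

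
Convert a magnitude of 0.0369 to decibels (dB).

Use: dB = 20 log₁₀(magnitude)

dB = 20 log₁₀(0.0369) = -28.7 dB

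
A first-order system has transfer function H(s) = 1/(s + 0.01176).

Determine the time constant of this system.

For H(s) = 1/(s + 1/τ), the pole is at -1/τ = -0.01176, so τ = 1/0.01176 = 85.03 s.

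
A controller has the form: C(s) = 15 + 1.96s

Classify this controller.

This is a Proportional-Derivative (PD) controller.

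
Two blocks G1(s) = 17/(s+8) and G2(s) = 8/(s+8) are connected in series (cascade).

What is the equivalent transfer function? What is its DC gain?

Series: multiply transfer functions. G_eq = 17/(s+8) × 8/(s+8) = 136/((s+8)(s+8)). DC gain = 136/(8×8) = 2.125.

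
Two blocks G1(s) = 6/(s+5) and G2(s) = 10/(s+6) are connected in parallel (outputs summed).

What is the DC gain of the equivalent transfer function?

Parallel: G_eq = G1 + G2. DC gain = G1(0) + G2(0) = 6/5 + 10/6 = 1.2 + 1.6667 = 2.8667.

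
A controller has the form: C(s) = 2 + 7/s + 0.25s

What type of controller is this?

This is a Proportional-Integral-Derivative (PID) controller.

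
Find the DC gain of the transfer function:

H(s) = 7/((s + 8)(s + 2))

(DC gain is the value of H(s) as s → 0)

DC gain = H(0) = 7/(8 × 2) = 7/16 = 0.4375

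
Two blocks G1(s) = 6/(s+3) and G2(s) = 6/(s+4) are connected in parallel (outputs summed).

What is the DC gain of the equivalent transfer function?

Parallel: G_eq = G1 + G2. DC gain = G1(0) + G2(0) = 6/3 + 6/4 = 2 + 1.5 = 3.5.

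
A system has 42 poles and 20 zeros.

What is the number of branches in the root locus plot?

Root locus has n branches where n = number of poles = 42.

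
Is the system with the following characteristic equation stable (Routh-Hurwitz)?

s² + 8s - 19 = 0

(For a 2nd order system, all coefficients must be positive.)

Coefficients: 1, 8, -19. c=-19 not positive, so system is unstable.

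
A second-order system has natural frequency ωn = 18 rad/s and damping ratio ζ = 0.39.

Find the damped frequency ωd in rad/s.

ωd = ωn√(1 - ζ²) = 18√(1 - 0.39²) = 16.57 rad/s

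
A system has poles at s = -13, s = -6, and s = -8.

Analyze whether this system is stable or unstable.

All poles are in the left half-plane. System is stable.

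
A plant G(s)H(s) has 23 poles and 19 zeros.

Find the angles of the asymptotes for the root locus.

n - m = 23 - 19 = 4. Angles: θk = (2k + 1)·180°/4 = 45°, 135°, 225°, 315°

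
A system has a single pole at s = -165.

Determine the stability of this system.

Pole at s = -165 is in the left half-plane. Stable.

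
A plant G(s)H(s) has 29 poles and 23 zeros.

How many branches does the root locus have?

Root locus has n branches where n = number of poles = 29.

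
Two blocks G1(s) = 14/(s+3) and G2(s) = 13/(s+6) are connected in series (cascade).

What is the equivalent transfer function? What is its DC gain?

Series: multiply transfer functions. G_eq = 14/(s+3) × 13/(s+6) = 182/((s+3)(s+6)). DC gain = 182/(3×6) = 10.1111.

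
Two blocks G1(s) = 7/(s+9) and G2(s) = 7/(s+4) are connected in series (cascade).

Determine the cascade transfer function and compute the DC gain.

Series: multiply transfer functions. G_eq = 7/(s+9) × 7/(s+4) = 49/((s+9)(s+4)). DC gain = 49/(9×4) = 1.3611.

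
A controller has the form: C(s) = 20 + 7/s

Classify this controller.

This is a Proportional-Integral (PI) controller.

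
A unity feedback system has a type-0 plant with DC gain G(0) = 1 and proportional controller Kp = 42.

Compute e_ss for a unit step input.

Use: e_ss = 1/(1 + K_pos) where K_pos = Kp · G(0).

K_pos = Kp · G(0) = 42 × 1 = 42. e_ss = 1/(1 + 42) = 0.0233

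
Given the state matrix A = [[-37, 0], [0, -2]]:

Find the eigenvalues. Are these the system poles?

For diagonal matrix, eigenvalues are diagonal entries: λ₁ = -37, λ₂ = -2. Eigenvalues of A = system poles.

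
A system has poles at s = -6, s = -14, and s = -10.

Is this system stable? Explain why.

All poles are in the left half-plane. System is stable.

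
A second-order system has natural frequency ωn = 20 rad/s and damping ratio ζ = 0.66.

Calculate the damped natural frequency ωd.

ωd = ωn√(1 - ζ²) = 20√(1 - 0.66²) = 15.03 rad/s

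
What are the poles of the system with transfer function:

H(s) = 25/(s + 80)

Pole is where denominator = 0: s + 80 = 0, so s = -80.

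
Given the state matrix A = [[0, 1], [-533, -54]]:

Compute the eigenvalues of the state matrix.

det(A - λI) = λ² - (-54)λ + 533 = (λ - (-13))(λ - (-41)). Eigenvalues: -13, -41.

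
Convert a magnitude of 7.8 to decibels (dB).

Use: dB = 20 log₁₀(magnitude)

dB = 20 log₁₀(7.8) = 17.8 dB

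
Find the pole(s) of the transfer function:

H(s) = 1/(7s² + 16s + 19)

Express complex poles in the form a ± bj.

Discriminant = 16² - 4×7×19 = 256 - 532 = -276 < 0, so the poles are a complex conjugate pair s = (-16 ± j√276)/(2×7). Real part = -16/(2×7) = -16/14 ≈ -1.1429; imaginary part = ±√276/(2×7) ≈ 1.1867. Poles: s = -1.1429 ± 1.1867j.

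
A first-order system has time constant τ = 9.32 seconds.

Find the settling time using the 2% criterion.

For first-order system, 2% settling time ≈ 4τ = 4 × 9.32 = 37.28 s.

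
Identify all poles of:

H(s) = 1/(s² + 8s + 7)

Discriminant = 8² - 4×1×7 = 64 - 28 = 36 > 0, so two distinct real poles. Using quadratic formula: s = (-8 ± √36)/(2×1) = (-8 ± √36)/2, with √36 = 6. s₁ = -2/2 = -1, s₂ = -14/2 = -7. Poles: s₁ = -1, s₂ = -7.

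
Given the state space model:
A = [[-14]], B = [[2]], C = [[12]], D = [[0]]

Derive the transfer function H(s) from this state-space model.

(sI - A)⁻¹ = 1/(s + 14). H(s) = 12 × 2/(s + 14) + 0 = 24/(s + 14).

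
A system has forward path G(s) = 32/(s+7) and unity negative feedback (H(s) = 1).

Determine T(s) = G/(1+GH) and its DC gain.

T(s) = G/(1+GH) = [32/(s+7)] / [1 + 32/(s+7)] = 32/(s+7+32) = 32/(s+39). DC gain = 32/39 = 0.8205.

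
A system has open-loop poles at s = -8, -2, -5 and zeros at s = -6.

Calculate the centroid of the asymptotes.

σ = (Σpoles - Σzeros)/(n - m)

σ = (Σpoles - Σzeros)/(n - m) = (-15 - (-6))/(3 - 1) = -9/2 = -4.5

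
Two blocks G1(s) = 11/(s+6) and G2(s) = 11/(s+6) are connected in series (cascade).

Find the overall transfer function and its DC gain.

Series: multiply transfer functions. G_eq = 11/(s+6) × 11/(s+6) = 121/((s+6)(s+6)). DC gain = 121/(6×6) = 3.3611.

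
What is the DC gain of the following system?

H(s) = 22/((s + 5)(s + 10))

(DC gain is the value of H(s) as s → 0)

DC gain = H(0) = 22/(5 × 10) = 22/50 = 0.44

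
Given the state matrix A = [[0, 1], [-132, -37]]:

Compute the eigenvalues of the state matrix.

det(A - λI) = λ² - (-37)λ + 132 = (λ - (-33))(λ - (-4)). Eigenvalues: -33, -4.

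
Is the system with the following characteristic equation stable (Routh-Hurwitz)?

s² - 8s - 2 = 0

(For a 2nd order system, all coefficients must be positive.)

Coefficients: 1, -8, -2. b=-8, c=-2 not positive, so system is unstable.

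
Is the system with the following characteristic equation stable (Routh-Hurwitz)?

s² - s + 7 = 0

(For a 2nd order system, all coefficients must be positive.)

Coefficients: 1, -1, 7. b=-1 not positive, so system is unstable.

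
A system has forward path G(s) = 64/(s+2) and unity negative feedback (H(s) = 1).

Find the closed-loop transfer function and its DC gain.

T(s) = G/(1+GH) = [64/(s+2)] / [1 + 64/(s+2)] = 64/(s+2+64) = 64/(s+66). DC gain = 64/66 = 0.9697.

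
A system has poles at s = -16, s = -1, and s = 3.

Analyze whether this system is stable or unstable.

Pole(s) at s = 3 are not in the left half-plane. System is unstable.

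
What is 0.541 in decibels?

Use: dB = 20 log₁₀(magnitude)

dB = 20 log₁₀(0.541) = -5.3 dB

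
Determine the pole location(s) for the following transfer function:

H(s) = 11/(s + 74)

Pole is where denominator = 0: s + 74 = 0, so s = -74.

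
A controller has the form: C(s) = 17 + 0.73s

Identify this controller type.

This is a Proportional-Derivative (PD) controller.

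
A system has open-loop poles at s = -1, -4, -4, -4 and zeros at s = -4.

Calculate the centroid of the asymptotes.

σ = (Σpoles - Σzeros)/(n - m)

σ = (Σpoles - Σzeros)/(n - m) = (-13 - (-4))/(4 - 1) = -9/3 = -3.0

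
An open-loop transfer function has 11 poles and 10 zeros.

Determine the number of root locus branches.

Root locus has n branches where n = number of poles = 11.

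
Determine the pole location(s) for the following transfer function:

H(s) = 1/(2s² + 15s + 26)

Discriminant = 15² - 4×2×26 = 225 - 208 = 17 > 0, so two distinct real poles. Using quadratic formula: s = (-15 ± √17)/(2×2) = (-15 ± √17)/4, with √17 ≈ 4.1231. s₁ ≈ -2.7192, s₂ ≈ -4.7808. Poles: s₁ = -2.7192, s₂ = -4.7808.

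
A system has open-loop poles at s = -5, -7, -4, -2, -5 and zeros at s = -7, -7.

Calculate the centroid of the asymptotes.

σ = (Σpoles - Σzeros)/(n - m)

σ = (Σpoles - Σzeros)/(n - m) = (-23 - (-14))/(5 - 2) = -9/3 = -3.0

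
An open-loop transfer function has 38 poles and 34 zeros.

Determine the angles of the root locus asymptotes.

n - m = 38 - 34 = 4. Angles: θk = (2k + 1)·180°/4 = 45°, 135°, 225°, 315°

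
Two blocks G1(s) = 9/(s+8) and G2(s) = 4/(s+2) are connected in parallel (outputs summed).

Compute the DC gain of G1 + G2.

Parallel: G_eq = G1 + G2. DC gain = G1(0) + G2(0) = 9/8 + 4/2 = 1.125 + 2 = 3.125.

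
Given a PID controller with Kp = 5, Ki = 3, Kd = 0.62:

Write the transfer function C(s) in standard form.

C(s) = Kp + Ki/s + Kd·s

Substituting values: C(s) = 5 + 3/s + 0.62s = (0.62s² + 5s + 3)/s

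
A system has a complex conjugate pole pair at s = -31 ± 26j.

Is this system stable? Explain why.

Real part of poles is -31 (< 0, left half-plane). Stable.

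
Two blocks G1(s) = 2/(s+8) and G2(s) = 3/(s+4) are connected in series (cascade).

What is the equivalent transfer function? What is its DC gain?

Series: multiply transfer functions. G_eq = 2/(s+8) × 3/(s+4) = 6/((s+8)(s+4)). DC gain = 6/(8×4) = 0.1875.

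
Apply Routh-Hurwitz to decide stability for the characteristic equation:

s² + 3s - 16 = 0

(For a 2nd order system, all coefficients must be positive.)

Coefficients: 1, 3, -16. c=-16 not positive, so system is unstable.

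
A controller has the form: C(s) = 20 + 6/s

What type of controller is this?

This is a Proportional-Integral (PI) controller.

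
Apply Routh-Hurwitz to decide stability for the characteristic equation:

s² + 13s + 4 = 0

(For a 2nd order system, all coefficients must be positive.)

Coefficients: 1, 13, 4. All positive, so system is stable.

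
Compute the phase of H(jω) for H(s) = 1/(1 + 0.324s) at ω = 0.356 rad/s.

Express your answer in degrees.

Phase = -arctan(ωτ) = -arctan(0.356 × 0.324) = -6.6°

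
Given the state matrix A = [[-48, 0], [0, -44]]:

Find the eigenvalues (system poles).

For diagonal matrix, eigenvalues are diagonal entries: λ₁ = -48, λ₂ = -44.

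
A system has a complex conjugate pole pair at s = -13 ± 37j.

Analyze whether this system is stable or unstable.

Real part of poles is -13 (< 0, left half-plane). Stable.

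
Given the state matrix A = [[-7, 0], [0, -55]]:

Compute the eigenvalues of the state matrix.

For diagonal matrix, eigenvalues are diagonal entries: λ₁ = -7, λ₂ = -55.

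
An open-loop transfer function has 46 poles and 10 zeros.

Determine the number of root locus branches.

Root locus has n branches where n = number of poles = 46.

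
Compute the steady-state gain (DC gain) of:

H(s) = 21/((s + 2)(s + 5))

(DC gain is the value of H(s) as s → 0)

DC gain = H(0) = 21/(2 × 5) = 21/10 = 2.1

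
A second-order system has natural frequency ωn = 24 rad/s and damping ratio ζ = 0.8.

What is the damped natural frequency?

ωd = ωn√(1 - ζ²) = 24√(1 - 0.8²) = 14.4 rad/s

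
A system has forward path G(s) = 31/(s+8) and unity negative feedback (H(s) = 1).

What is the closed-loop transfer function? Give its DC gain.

T(s) = G/(1+GH) = [31/(s+8)] / [1 + 31/(s+8)] = 31/(s+8+31) = 31/(s+39). DC gain = 31/39 = 0.7949.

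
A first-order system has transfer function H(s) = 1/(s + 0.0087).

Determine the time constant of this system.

For H(s) = 1/(s + 1/τ), the pole is at -1/τ = -0.0087, so τ = 1/0.0087 = 114.9 s.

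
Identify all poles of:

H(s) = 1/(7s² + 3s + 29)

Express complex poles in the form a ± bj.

Discriminant = 3² - 4×7×29 = 9 - 812 = -803 < 0, so the poles are a complex conjugate pair s = (-3 ± j√803)/(2×7). Real part = -3/(2×7) = -3/14 ≈ -0.2143; imaginary part = ±√803/(2×7) ≈ 2.0241. Poles: s = -0.2143 ± 2.0241j.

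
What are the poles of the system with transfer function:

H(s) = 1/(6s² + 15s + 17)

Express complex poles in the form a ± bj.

Discriminant = 15² - 4×6×17 = 225 - 408 = -183 < 0, so the poles are a complex conjugate pair s = (-15 ± j√183)/(2×6). Real part = -15/(2×6) = -15/12 = -1.25; imaginary part = ±√183/(2×6) ≈ 1.1273. Poles: s = -1.25 ± 1.1273j.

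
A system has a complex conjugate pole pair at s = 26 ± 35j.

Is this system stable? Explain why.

Real part of poles is 26 (> 0, right half-plane). Unstable.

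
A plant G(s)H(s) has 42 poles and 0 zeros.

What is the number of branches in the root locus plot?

Root locus has n branches where n = number of poles = 42.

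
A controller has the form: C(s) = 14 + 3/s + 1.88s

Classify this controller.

This is a Proportional-Integral-Derivative (PID) controller.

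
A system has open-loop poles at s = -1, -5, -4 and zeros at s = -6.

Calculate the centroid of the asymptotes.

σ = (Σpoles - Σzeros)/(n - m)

σ = (Σpoles - Σzeros)/(n - m) = (-10 - (-6))/(3 - 1) = -4/2 = -2.0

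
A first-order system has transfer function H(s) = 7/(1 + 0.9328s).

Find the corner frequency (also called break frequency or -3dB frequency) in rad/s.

Corner frequency = 1/τ = 1/0.9328 = 1.072 rad/s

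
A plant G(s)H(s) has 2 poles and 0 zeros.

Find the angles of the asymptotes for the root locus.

n - m = 2 - 0 = 2. Angles: θk = (2k + 1)·180°/2 = 90°, 270°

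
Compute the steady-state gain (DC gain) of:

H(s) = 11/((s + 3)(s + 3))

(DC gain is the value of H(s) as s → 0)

DC gain = H(0) = 11/(3 × 3) = 11/9 = 1.2222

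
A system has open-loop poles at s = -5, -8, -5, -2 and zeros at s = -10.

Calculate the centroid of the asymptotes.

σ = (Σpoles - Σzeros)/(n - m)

σ = (Σpoles - Σzeros)/(n - m) = (-20 - (-10))/(4 - 1) = -10/3 = -3.33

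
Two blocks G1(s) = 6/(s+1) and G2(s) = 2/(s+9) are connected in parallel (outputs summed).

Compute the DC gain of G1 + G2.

Parallel: G_eq = G1 + G2. DC gain = G1(0) + G2(0) = 6/1 + 2/9 = 6 + 0.2222 = 6.2222.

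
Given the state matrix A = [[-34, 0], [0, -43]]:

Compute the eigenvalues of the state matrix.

For diagonal matrix, eigenvalues are diagonal entries: λ₁ = -34, λ₂ = -43.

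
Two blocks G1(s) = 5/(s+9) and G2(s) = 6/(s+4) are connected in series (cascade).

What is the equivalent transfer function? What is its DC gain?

Series: multiply transfer functions. G_eq = 5/(s+9) × 6/(s+4) = 30/((s+9)(s+4)). DC gain = 30/(9×4) = 0.8333.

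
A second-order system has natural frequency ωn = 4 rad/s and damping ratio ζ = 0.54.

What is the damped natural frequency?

ωd = ωn√(1 - ζ²) = 4√(1 - 0.54²) = 3.37 rad/s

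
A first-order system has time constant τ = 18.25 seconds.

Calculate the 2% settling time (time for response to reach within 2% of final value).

For first-order system, 2% settling time ≈ 4τ = 4 × 18.25 = 73.0 s.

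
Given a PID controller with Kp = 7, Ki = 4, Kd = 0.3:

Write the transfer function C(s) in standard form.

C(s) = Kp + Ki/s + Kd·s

Substituting values: C(s) = 7 + 4/s + 0.3s = (0.3s² + 7s + 4)/s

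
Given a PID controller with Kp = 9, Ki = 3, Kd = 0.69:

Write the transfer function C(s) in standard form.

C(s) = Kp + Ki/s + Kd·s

Substituting values: C(s) = 9 + 3/s + 0.69s = (0.69s² + 9s + 3)/s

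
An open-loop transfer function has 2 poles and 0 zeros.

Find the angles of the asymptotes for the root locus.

n - m = 2 - 0 = 2. Angles: θk = (2k + 1)·180°/2 = 90°, 270°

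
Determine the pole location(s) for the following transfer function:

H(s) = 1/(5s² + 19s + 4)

Discriminant = 19² - 4×5×4 = 361 - 80 = 281 > 0, so two distinct real poles. Using quadratic formula: s = (-19 ± √281)/(2×5) = (-19 ± √281)/10, with √281 ≈ 16.7631. s₁ ≈ -0.2237, s₂ ≈ -3.5763. Poles: s₁ = -0.2237, s₂ = -3.5763.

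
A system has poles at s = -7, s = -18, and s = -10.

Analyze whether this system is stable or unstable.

All poles are in the left half-plane. System is stable.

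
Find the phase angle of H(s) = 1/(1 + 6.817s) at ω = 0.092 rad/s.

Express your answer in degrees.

Phase = -arctan(ωτ) = -arctan(0.092 × 6.817) = -32.1°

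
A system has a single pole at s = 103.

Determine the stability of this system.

Pole at s = 103 is in the right half-plane. Unstable.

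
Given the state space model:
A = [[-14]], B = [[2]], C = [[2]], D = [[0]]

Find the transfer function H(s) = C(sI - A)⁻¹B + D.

(sI - A)⁻¹ = 1/(s + 14). H(s) = 2 × 2/(s + 14) + 0 = 4/(s + 14).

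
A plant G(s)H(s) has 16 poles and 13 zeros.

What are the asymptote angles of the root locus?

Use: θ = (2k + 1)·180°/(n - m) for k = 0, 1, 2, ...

n - m = 16 - 13 = 3. Angles: θk = (2k + 1)·180°/3 = 60°, 180°, 300°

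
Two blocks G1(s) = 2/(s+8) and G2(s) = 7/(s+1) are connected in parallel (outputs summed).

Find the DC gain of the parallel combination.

Parallel: G_eq = G1 + G2. DC gain = G1(0) + G2(0) = 2/8 + 7/1 = 0.25 + 7 = 7.25.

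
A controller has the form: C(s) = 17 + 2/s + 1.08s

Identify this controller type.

This is a Proportional-Integral-Derivative (PID) controller.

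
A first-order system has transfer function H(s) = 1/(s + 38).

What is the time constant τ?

For H(s) = 1/(s + 1/τ), the pole is at -1/τ = -38, so τ = 1/38 = 0.0263 s.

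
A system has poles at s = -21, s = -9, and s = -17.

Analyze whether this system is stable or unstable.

All poles are in the left half-plane. System is stable.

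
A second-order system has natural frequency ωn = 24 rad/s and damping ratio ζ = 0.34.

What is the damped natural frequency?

ωd = ωn√(1 - ζ²) = 24√(1 - 0.34²) = 22.57 rad/s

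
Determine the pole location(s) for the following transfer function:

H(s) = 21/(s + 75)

Pole is where denominator = 0: s + 75 = 0, so s = -75.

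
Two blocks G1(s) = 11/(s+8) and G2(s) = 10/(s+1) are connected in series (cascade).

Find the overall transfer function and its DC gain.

Series: multiply transfer functions. G_eq = 11/(s+8) × 10/(s+1) = 110/((s+8)(s+1)). DC gain = 110/(8×1) = 13.75.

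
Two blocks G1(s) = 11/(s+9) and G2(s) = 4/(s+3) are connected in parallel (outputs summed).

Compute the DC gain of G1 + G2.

Parallel: G_eq = G1 + G2. DC gain = G1(0) + G2(0) = 11/9 + 4/3 = 1.2222 + 1.3333 = 2.5556.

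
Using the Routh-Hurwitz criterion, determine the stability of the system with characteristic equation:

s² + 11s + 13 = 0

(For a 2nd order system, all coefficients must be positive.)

Coefficients: 1, 11, 13. All positive, so system is stable.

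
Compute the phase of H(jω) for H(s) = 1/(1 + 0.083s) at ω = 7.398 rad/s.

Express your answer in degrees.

Phase = -arctan(ωτ) = -arctan(7.398 × 0.083) = -31.6°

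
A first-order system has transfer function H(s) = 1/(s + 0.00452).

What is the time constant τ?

For H(s) = 1/(s + 1/τ), the pole is at -1/τ = -0.00452, so τ = 1/0.00452 = 221.2 s.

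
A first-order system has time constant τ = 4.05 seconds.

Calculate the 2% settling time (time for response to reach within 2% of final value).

For first-order system, 2% settling time ≈ 4τ = 4 × 4.05 = 16.2 s.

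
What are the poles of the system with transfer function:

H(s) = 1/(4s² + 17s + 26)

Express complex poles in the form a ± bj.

Discriminant = 17² - 4×4×26 = 289 - 416 = -127 < 0, so the poles are a complex conjugate pair s = (-17 ± j√127)/(2×4). Real part = -17/(2×4) = -17/8 = -2.125; imaginary part = ±√127/(2×4) ≈ 1.4087. Poles: s = -2.125 ± 1.4087j.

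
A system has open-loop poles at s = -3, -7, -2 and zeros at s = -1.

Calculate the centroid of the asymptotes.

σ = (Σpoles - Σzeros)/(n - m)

σ = (Σpoles - Σzeros)/(n - m) = (-12 - (-1))/(3 - 1) = -11/2 = -5.5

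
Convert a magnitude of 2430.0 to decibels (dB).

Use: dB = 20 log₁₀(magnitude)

dB = 20 log₁₀(2430.0) = 67.7 dB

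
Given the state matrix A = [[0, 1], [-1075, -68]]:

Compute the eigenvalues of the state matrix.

det(A - λI) = λ² - (-68)λ + 1075 = (λ - (-25))(λ - (-43)). Eigenvalues: -25, -43.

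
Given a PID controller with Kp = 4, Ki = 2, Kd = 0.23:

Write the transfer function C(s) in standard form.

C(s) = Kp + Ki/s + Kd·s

Substituting values: C(s) = 4 + 2/s + 0.23s = (0.23s² + 4s + 2)/s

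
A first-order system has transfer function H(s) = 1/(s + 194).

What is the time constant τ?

For H(s) = 1/(s + 1/τ), the pole is at -1/τ = -194, so τ = 1/194 = 0.0052 s.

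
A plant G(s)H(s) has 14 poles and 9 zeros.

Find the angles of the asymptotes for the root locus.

n - m = 14 - 9 = 5. Angles: θk = (2k + 1)·180°/5 = 36°, 108°, 180°, 252°, 324°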